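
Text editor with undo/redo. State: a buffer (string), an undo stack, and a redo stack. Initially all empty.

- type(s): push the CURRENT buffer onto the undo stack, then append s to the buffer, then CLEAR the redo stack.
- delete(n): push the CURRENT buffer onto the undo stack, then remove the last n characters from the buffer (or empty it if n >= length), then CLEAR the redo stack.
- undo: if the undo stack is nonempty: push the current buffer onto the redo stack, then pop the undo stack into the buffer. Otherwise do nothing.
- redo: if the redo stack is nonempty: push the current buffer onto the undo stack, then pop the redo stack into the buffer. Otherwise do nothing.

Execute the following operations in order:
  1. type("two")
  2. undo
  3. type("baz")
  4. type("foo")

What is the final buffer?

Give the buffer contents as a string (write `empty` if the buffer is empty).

After op 1 (type): buf='two' undo_depth=1 redo_depth=0
After op 2 (undo): buf='(empty)' undo_depth=0 redo_depth=1
After op 3 (type): buf='baz' undo_depth=1 redo_depth=0
After op 4 (type): buf='bazfoo' undo_depth=2 redo_depth=0

Answer: bazfoo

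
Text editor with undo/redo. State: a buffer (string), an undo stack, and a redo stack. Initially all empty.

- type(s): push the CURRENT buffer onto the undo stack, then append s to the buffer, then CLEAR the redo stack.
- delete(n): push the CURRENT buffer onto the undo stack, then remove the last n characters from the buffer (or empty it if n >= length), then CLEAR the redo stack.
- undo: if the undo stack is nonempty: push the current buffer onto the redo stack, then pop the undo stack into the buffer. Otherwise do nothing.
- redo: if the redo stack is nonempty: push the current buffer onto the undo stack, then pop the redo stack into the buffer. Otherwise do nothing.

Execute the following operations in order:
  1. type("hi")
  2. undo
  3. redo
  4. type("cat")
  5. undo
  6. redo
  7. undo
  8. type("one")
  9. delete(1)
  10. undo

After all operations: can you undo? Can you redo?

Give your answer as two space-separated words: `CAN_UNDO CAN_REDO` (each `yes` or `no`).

After op 1 (type): buf='hi' undo_depth=1 redo_depth=0
After op 2 (undo): buf='(empty)' undo_depth=0 redo_depth=1
After op 3 (redo): buf='hi' undo_depth=1 redo_depth=0
After op 4 (type): buf='hicat' undo_depth=2 redo_depth=0
After op 5 (undo): buf='hi' undo_depth=1 redo_depth=1
After op 6 (redo): buf='hicat' undo_depth=2 redo_depth=0
After op 7 (undo): buf='hi' undo_depth=1 redo_depth=1
After op 8 (type): buf='hione' undo_depth=2 redo_depth=0
After op 9 (delete): buf='hion' undo_depth=3 redo_depth=0
After op 10 (undo): buf='hione' undo_depth=2 redo_depth=1

Answer: yes yes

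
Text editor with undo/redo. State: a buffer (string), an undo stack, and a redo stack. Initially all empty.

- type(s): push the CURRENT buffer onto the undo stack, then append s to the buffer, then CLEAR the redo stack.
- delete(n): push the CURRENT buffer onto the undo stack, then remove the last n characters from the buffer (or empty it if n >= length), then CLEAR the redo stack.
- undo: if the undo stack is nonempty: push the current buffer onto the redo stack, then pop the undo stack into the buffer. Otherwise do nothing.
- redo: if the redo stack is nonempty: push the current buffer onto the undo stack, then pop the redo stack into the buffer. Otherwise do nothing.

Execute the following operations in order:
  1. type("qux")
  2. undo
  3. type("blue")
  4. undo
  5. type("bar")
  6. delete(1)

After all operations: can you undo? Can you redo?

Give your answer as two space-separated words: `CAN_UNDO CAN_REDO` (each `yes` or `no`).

Answer: yes no

Derivation:
After op 1 (type): buf='qux' undo_depth=1 redo_depth=0
After op 2 (undo): buf='(empty)' undo_depth=0 redo_depth=1
After op 3 (type): buf='blue' undo_depth=1 redo_depth=0
After op 4 (undo): buf='(empty)' undo_depth=0 redo_depth=1
After op 5 (type): buf='bar' undo_depth=1 redo_depth=0
After op 6 (delete): buf='ba' undo_depth=2 redo_depth=0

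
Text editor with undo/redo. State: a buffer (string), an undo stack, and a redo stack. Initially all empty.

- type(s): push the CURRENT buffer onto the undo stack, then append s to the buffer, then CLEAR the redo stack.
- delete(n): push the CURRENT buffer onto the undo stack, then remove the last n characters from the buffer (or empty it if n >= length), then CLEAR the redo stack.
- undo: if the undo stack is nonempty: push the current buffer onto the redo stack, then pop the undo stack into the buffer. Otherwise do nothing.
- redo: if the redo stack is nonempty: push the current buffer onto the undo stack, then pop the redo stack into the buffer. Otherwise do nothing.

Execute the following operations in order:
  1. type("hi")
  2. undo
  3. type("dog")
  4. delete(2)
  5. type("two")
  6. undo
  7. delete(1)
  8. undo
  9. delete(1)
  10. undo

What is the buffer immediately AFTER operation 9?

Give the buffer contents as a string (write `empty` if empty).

After op 1 (type): buf='hi' undo_depth=1 redo_depth=0
After op 2 (undo): buf='(empty)' undo_depth=0 redo_depth=1
After op 3 (type): buf='dog' undo_depth=1 redo_depth=0
After op 4 (delete): buf='d' undo_depth=2 redo_depth=0
After op 5 (type): buf='dtwo' undo_depth=3 redo_depth=0
After op 6 (undo): buf='d' undo_depth=2 redo_depth=1
After op 7 (delete): buf='(empty)' undo_depth=3 redo_depth=0
After op 8 (undo): buf='d' undo_depth=2 redo_depth=1
After op 9 (delete): buf='(empty)' undo_depth=3 redo_depth=0

Answer: empty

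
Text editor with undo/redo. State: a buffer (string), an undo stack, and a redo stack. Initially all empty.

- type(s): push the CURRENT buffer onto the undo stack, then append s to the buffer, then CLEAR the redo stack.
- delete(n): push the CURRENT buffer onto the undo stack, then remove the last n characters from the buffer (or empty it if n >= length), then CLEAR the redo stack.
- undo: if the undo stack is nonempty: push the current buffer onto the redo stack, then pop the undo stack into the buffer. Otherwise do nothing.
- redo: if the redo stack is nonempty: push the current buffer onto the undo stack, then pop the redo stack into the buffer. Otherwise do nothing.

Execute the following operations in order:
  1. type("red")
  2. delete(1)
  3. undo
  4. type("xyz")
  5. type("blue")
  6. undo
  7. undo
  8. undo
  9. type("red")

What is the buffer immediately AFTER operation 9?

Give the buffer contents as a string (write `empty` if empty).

Answer: red

Derivation:
After op 1 (type): buf='red' undo_depth=1 redo_depth=0
After op 2 (delete): buf='re' undo_depth=2 redo_depth=0
After op 3 (undo): buf='red' undo_depth=1 redo_depth=1
After op 4 (type): buf='redxyz' undo_depth=2 redo_depth=0
After op 5 (type): buf='redxyzblue' undo_depth=3 redo_depth=0
After op 6 (undo): buf='redxyz' undo_depth=2 redo_depth=1
After op 7 (undo): buf='red' undo_depth=1 redo_depth=2
After op 8 (undo): buf='(empty)' undo_depth=0 redo_depth=3
After op 9 (type): buf='red' undo_depth=1 redo_depth=0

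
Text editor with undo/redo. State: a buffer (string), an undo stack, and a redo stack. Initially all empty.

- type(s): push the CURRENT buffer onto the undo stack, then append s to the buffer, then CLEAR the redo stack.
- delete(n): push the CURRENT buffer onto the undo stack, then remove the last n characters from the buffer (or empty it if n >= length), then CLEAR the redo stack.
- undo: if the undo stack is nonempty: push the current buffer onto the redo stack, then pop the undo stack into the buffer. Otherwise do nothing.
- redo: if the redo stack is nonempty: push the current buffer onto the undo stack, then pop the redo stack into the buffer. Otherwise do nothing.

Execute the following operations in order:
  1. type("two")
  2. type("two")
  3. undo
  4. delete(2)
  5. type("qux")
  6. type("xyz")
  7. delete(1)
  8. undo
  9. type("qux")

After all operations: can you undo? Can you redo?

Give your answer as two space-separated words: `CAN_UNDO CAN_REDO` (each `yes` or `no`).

After op 1 (type): buf='two' undo_depth=1 redo_depth=0
After op 2 (type): buf='twotwo' undo_depth=2 redo_depth=0
After op 3 (undo): buf='two' undo_depth=1 redo_depth=1
After op 4 (delete): buf='t' undo_depth=2 redo_depth=0
After op 5 (type): buf='tqux' undo_depth=3 redo_depth=0
After op 6 (type): buf='tquxxyz' undo_depth=4 redo_depth=0
After op 7 (delete): buf='tquxxy' undo_depth=5 redo_depth=0
After op 8 (undo): buf='tquxxyz' undo_depth=4 redo_depth=1
After op 9 (type): buf='tquxxyzqux' undo_depth=5 redo_depth=0

Answer: yes no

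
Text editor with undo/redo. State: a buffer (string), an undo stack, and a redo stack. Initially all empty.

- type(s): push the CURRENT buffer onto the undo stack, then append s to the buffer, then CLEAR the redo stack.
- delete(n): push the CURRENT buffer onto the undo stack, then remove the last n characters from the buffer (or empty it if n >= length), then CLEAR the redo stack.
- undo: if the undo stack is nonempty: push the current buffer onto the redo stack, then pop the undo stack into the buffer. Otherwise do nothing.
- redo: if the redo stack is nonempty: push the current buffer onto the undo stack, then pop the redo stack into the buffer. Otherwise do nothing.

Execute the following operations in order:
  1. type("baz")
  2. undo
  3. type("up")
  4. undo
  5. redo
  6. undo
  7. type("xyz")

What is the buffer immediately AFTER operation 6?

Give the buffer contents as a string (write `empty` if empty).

After op 1 (type): buf='baz' undo_depth=1 redo_depth=0
After op 2 (undo): buf='(empty)' undo_depth=0 redo_depth=1
After op 3 (type): buf='up' undo_depth=1 redo_depth=0
After op 4 (undo): buf='(empty)' undo_depth=0 redo_depth=1
After op 5 (redo): buf='up' undo_depth=1 redo_depth=0
After op 6 (undo): buf='(empty)' undo_depth=0 redo_depth=1

Answer: empty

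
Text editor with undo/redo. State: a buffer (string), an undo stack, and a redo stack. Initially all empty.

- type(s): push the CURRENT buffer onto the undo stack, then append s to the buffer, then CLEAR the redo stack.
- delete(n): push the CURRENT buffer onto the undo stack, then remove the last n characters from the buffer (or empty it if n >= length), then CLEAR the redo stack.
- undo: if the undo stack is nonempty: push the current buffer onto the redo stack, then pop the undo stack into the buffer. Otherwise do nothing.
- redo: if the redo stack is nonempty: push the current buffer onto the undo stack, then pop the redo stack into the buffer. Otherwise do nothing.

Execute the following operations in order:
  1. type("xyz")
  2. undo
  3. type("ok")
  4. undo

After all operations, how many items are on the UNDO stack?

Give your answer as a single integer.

After op 1 (type): buf='xyz' undo_depth=1 redo_depth=0
After op 2 (undo): buf='(empty)' undo_depth=0 redo_depth=1
After op 3 (type): buf='ok' undo_depth=1 redo_depth=0
After op 4 (undo): buf='(empty)' undo_depth=0 redo_depth=1

Answer: 0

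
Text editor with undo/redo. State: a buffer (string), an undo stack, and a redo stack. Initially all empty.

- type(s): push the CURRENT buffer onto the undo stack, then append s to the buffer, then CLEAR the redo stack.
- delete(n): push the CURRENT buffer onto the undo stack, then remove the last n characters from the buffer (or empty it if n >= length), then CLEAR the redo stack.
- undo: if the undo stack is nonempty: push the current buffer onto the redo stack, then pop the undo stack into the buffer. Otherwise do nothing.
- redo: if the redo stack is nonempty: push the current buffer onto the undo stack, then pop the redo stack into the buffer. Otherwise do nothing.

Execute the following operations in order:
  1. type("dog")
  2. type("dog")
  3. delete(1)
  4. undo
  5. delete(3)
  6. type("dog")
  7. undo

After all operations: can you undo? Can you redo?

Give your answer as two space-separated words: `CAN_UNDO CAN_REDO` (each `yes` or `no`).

Answer: yes yes

Derivation:
After op 1 (type): buf='dog' undo_depth=1 redo_depth=0
After op 2 (type): buf='dogdog' undo_depth=2 redo_depth=0
After op 3 (delete): buf='dogdo' undo_depth=3 redo_depth=0
After op 4 (undo): buf='dogdog' undo_depth=2 redo_depth=1
After op 5 (delete): buf='dog' undo_depth=3 redo_depth=0
After op 6 (type): buf='dogdog' undo_depth=4 redo_depth=0
After op 7 (undo): buf='dog' undo_depth=3 redo_depth=1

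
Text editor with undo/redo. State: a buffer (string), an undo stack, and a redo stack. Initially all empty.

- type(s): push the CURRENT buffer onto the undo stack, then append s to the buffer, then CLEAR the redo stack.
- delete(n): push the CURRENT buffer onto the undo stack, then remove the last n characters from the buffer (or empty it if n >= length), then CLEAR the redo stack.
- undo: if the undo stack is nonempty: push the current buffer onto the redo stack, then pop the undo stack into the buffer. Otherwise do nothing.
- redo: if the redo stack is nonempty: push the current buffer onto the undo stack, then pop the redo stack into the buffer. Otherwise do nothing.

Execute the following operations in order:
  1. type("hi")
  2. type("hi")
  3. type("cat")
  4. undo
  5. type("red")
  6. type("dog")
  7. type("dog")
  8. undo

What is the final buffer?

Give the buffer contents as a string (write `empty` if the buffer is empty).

After op 1 (type): buf='hi' undo_depth=1 redo_depth=0
After op 2 (type): buf='hihi' undo_depth=2 redo_depth=0
After op 3 (type): buf='hihicat' undo_depth=3 redo_depth=0
After op 4 (undo): buf='hihi' undo_depth=2 redo_depth=1
After op 5 (type): buf='hihired' undo_depth=3 redo_depth=0
After op 6 (type): buf='hihireddog' undo_depth=4 redo_depth=0
After op 7 (type): buf='hihireddogdog' undo_depth=5 redo_depth=0
After op 8 (undo): buf='hihireddog' undo_depth=4 redo_depth=1

Answer: hihireddog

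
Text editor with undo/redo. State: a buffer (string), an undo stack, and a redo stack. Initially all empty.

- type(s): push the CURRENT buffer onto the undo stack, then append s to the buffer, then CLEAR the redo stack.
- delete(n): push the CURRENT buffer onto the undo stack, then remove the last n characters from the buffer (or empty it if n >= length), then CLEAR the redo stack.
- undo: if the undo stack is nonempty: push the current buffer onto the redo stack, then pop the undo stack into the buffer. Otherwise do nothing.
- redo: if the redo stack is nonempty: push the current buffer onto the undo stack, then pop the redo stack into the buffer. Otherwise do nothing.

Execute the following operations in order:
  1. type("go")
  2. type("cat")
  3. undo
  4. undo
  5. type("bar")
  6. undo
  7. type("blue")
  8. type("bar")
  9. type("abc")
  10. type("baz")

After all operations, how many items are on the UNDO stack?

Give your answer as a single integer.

After op 1 (type): buf='go' undo_depth=1 redo_depth=0
After op 2 (type): buf='gocat' undo_depth=2 redo_depth=0
After op 3 (undo): buf='go' undo_depth=1 redo_depth=1
After op 4 (undo): buf='(empty)' undo_depth=0 redo_depth=2
After op 5 (type): buf='bar' undo_depth=1 redo_depth=0
After op 6 (undo): buf='(empty)' undo_depth=0 redo_depth=1
After op 7 (type): buf='blue' undo_depth=1 redo_depth=0
After op 8 (type): buf='bluebar' undo_depth=2 redo_depth=0
After op 9 (type): buf='bluebarabc' undo_depth=3 redo_depth=0
After op 10 (type): buf='bluebarabcbaz' undo_depth=4 redo_depth=0

Answer: 4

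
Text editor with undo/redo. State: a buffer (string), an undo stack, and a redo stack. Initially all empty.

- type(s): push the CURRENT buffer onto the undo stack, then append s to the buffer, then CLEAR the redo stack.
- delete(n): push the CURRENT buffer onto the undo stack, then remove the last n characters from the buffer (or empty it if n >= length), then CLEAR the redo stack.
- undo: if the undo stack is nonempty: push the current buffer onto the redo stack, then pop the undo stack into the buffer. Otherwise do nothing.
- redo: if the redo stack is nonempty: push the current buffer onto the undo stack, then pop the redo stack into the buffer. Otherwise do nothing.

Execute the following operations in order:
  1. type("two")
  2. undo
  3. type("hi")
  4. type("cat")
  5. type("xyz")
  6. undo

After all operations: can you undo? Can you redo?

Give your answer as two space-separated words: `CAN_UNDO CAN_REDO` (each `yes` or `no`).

After op 1 (type): buf='two' undo_depth=1 redo_depth=0
After op 2 (undo): buf='(empty)' undo_depth=0 redo_depth=1
After op 3 (type): buf='hi' undo_depth=1 redo_depth=0
After op 4 (type): buf='hicat' undo_depth=2 redo_depth=0
After op 5 (type): buf='hicatxyz' undo_depth=3 redo_depth=0
After op 6 (undo): buf='hicat' undo_depth=2 redo_depth=1

Answer: yes yes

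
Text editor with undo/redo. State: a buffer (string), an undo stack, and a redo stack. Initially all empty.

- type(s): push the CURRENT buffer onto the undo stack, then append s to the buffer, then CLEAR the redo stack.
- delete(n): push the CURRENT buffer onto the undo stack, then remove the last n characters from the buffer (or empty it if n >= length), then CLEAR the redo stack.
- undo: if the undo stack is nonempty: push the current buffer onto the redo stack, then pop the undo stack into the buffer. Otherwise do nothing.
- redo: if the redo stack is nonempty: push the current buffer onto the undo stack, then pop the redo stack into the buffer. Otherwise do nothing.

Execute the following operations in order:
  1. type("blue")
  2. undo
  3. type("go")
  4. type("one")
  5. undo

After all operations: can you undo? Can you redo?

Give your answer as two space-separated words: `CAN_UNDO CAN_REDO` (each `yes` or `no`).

Answer: yes yes

Derivation:
After op 1 (type): buf='blue' undo_depth=1 redo_depth=0
After op 2 (undo): buf='(empty)' undo_depth=0 redo_depth=1
After op 3 (type): buf='go' undo_depth=1 redo_depth=0
After op 4 (type): buf='goone' undo_depth=2 redo_depth=0
After op 5 (undo): buf='go' undo_depth=1 redo_depth=1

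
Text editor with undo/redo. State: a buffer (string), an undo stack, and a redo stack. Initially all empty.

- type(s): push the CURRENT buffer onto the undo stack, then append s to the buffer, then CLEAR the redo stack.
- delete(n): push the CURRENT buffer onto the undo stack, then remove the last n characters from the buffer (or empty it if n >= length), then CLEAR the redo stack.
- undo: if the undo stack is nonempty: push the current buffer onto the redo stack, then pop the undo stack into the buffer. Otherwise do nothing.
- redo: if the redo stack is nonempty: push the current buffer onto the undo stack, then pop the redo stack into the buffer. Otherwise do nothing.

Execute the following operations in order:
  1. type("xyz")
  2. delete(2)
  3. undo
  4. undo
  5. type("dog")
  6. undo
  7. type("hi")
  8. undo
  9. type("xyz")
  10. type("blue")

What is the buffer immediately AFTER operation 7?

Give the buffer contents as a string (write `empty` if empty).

After op 1 (type): buf='xyz' undo_depth=1 redo_depth=0
After op 2 (delete): buf='x' undo_depth=2 redo_depth=0
After op 3 (undo): buf='xyz' undo_depth=1 redo_depth=1
After op 4 (undo): buf='(empty)' undo_depth=0 redo_depth=2
After op 5 (type): buf='dog' undo_depth=1 redo_depth=0
After op 6 (undo): buf='(empty)' undo_depth=0 redo_depth=1
After op 7 (type): buf='hi' undo_depth=1 redo_depth=0

Answer: hi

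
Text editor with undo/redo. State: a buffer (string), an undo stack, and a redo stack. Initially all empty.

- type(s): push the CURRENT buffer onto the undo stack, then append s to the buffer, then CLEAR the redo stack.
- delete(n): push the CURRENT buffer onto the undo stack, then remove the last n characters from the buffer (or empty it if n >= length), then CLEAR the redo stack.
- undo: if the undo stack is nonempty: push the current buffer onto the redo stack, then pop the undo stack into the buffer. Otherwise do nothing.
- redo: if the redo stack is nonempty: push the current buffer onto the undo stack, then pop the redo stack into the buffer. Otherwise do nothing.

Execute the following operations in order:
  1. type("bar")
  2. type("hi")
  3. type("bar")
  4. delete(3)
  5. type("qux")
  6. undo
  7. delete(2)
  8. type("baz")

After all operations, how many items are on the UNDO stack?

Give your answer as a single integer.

Answer: 6

Derivation:
After op 1 (type): buf='bar' undo_depth=1 redo_depth=0
After op 2 (type): buf='barhi' undo_depth=2 redo_depth=0
After op 3 (type): buf='barhibar' undo_depth=3 redo_depth=0
After op 4 (delete): buf='barhi' undo_depth=4 redo_depth=0
After op 5 (type): buf='barhiqux' undo_depth=5 redo_depth=0
After op 6 (undo): buf='barhi' undo_depth=4 redo_depth=1
After op 7 (delete): buf='bar' undo_depth=5 redo_depth=0
After op 8 (type): buf='barbaz' undo_depth=6 redo_depth=0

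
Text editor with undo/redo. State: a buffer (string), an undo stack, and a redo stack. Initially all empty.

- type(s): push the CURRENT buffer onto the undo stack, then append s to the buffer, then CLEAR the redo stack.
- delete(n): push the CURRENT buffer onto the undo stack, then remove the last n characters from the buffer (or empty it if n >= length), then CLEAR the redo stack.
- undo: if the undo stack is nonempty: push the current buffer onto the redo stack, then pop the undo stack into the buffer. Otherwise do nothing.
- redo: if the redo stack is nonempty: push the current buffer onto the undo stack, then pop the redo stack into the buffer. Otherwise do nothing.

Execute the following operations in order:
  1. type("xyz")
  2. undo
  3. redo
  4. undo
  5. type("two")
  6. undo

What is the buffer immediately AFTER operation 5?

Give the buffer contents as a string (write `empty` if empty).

After op 1 (type): buf='xyz' undo_depth=1 redo_depth=0
After op 2 (undo): buf='(empty)' undo_depth=0 redo_depth=1
After op 3 (redo): buf='xyz' undo_depth=1 redo_depth=0
After op 4 (undo): buf='(empty)' undo_depth=0 redo_depth=1
After op 5 (type): buf='two' undo_depth=1 redo_depth=0

Answer: two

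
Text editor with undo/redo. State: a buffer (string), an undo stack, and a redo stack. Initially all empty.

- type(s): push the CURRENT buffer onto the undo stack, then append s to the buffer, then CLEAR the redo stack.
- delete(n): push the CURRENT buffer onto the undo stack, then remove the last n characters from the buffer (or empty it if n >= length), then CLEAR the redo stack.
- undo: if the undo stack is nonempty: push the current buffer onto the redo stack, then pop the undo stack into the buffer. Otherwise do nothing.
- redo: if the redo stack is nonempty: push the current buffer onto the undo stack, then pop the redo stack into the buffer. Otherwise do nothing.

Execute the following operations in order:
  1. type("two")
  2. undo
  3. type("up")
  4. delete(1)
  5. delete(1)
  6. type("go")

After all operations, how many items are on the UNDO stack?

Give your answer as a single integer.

After op 1 (type): buf='two' undo_depth=1 redo_depth=0
After op 2 (undo): buf='(empty)' undo_depth=0 redo_depth=1
After op 3 (type): buf='up' undo_depth=1 redo_depth=0
After op 4 (delete): buf='u' undo_depth=2 redo_depth=0
After op 5 (delete): buf='(empty)' undo_depth=3 redo_depth=0
After op 6 (type): buf='go' undo_depth=4 redo_depth=0

Answer: 4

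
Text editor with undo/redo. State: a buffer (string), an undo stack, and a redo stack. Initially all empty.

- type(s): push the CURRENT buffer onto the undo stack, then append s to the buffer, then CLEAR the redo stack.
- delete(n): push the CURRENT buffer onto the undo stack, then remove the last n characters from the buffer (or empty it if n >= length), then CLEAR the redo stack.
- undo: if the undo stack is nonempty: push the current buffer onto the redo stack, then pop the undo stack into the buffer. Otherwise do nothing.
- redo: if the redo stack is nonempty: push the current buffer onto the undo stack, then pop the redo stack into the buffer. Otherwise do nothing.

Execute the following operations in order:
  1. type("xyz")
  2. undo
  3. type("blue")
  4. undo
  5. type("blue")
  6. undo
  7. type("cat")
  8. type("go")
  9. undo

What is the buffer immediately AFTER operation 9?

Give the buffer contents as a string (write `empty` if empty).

Answer: cat

Derivation:
After op 1 (type): buf='xyz' undo_depth=1 redo_depth=0
After op 2 (undo): buf='(empty)' undo_depth=0 redo_depth=1
After op 3 (type): buf='blue' undo_depth=1 redo_depth=0
After op 4 (undo): buf='(empty)' undo_depth=0 redo_depth=1
After op 5 (type): buf='blue' undo_depth=1 redo_depth=0
After op 6 (undo): buf='(empty)' undo_depth=0 redo_depth=1
After op 7 (type): buf='cat' undo_depth=1 redo_depth=0
After op 8 (type): buf='catgo' undo_depth=2 redo_depth=0
After op 9 (undo): buf='cat' undo_depth=1 redo_depth=1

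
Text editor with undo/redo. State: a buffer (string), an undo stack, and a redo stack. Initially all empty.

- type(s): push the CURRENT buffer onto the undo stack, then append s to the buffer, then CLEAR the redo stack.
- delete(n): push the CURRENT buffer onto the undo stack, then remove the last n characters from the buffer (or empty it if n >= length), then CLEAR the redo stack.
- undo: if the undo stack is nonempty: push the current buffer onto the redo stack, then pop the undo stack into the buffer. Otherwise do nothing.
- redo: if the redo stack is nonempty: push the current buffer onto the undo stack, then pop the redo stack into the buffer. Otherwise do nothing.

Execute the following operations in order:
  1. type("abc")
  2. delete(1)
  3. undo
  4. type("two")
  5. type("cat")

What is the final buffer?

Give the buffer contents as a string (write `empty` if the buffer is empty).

Answer: abctwocat

Derivation:
After op 1 (type): buf='abc' undo_depth=1 redo_depth=0
After op 2 (delete): buf='ab' undo_depth=2 redo_depth=0
After op 3 (undo): buf='abc' undo_depth=1 redo_depth=1
After op 4 (type): buf='abctwo' undo_depth=2 redo_depth=0
After op 5 (type): buf='abctwocat' undo_depth=3 redo_depth=0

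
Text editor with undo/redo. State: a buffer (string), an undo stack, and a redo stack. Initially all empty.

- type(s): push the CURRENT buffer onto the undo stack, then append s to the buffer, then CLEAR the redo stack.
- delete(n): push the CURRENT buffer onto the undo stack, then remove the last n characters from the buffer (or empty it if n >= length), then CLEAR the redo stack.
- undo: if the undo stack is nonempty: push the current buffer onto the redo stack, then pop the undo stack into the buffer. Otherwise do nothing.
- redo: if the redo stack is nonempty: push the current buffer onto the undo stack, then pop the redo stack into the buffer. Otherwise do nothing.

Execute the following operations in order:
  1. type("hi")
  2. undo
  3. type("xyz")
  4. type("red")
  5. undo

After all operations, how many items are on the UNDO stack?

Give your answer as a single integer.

Answer: 1

Derivation:
After op 1 (type): buf='hi' undo_depth=1 redo_depth=0
After op 2 (undo): buf='(empty)' undo_depth=0 redo_depth=1
After op 3 (type): buf='xyz' undo_depth=1 redo_depth=0
After op 4 (type): buf='xyzred' undo_depth=2 redo_depth=0
After op 5 (undo): buf='xyz' undo_depth=1 redo_depth=1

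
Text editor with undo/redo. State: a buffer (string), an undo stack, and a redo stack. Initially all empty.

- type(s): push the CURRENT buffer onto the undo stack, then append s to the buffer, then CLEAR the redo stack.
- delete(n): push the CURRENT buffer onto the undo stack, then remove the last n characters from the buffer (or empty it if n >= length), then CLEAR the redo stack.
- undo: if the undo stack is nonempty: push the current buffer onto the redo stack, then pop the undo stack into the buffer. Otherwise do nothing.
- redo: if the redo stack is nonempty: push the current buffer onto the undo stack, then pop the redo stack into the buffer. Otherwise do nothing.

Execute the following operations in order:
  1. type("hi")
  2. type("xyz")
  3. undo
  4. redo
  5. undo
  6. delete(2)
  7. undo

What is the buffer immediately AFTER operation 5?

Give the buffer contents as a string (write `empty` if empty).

Answer: hi

Derivation:
After op 1 (type): buf='hi' undo_depth=1 redo_depth=0
After op 2 (type): buf='hixyz' undo_depth=2 redo_depth=0
After op 3 (undo): buf='hi' undo_depth=1 redo_depth=1
After op 4 (redo): buf='hixyz' undo_depth=2 redo_depth=0
After op 5 (undo): buf='hi' undo_depth=1 redo_depth=1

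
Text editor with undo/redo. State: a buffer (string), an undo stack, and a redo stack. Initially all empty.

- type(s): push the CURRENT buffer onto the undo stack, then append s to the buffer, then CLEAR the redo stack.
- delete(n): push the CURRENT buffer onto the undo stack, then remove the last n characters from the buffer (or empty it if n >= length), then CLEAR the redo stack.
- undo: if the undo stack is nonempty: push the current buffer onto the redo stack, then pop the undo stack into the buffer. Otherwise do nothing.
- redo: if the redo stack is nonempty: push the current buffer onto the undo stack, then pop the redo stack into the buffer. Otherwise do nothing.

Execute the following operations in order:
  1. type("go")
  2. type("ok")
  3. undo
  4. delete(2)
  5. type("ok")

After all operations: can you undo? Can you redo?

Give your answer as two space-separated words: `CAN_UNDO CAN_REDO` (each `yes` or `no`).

Answer: yes no

Derivation:
After op 1 (type): buf='go' undo_depth=1 redo_depth=0
After op 2 (type): buf='gook' undo_depth=2 redo_depth=0
After op 3 (undo): buf='go' undo_depth=1 redo_depth=1
After op 4 (delete): buf='(empty)' undo_depth=2 redo_depth=0
After op 5 (type): buf='ok' undo_depth=3 redo_depth=0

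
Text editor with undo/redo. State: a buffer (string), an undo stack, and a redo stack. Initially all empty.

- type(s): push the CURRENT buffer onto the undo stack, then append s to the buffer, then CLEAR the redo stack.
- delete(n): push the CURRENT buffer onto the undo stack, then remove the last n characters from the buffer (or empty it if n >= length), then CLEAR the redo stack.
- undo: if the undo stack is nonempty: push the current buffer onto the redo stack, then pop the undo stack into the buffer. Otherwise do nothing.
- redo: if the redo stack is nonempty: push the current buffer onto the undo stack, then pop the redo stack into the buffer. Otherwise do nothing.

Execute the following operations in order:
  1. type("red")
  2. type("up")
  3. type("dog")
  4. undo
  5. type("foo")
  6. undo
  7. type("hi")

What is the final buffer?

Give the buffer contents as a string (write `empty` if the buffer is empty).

Answer: reduphi

Derivation:
After op 1 (type): buf='red' undo_depth=1 redo_depth=0
After op 2 (type): buf='redup' undo_depth=2 redo_depth=0
After op 3 (type): buf='redupdog' undo_depth=3 redo_depth=0
After op 4 (undo): buf='redup' undo_depth=2 redo_depth=1
After op 5 (type): buf='redupfoo' undo_depth=3 redo_depth=0
After op 6 (undo): buf='redup' undo_depth=2 redo_depth=1
After op 7 (type): buf='reduphi' undo_depth=3 redo_depth=0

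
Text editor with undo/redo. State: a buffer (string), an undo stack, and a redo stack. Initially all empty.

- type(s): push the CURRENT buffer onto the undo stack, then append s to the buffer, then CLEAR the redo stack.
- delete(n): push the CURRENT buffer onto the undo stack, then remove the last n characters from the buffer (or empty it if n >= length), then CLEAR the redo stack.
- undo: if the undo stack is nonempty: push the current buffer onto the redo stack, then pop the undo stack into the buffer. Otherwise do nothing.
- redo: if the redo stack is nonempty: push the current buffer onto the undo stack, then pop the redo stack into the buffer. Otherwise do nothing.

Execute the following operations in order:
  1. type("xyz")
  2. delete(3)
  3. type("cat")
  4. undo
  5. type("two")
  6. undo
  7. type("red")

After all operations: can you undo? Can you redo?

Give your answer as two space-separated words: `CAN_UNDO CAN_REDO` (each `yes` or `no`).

Answer: yes no

Derivation:
After op 1 (type): buf='xyz' undo_depth=1 redo_depth=0
After op 2 (delete): buf='(empty)' undo_depth=2 redo_depth=0
After op 3 (type): buf='cat' undo_depth=3 redo_depth=0
After op 4 (undo): buf='(empty)' undo_depth=2 redo_depth=1
After op 5 (type): buf='two' undo_depth=3 redo_depth=0
After op 6 (undo): buf='(empty)' undo_depth=2 redo_depth=1
After op 7 (type): buf='red' undo_depth=3 redo_depth=0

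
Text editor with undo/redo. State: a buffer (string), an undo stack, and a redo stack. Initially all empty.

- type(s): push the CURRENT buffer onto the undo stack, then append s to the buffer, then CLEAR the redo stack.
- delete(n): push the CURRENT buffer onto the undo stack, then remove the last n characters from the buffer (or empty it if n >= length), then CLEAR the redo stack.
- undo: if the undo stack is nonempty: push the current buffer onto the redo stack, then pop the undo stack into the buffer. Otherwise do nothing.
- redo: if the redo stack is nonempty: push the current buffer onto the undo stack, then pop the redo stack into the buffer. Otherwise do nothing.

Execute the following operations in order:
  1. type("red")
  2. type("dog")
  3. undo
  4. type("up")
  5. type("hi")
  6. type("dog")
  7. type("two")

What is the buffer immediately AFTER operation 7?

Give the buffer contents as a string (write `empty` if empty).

Answer: reduphidogtwo

Derivation:
After op 1 (type): buf='red' undo_depth=1 redo_depth=0
After op 2 (type): buf='reddog' undo_depth=2 redo_depth=0
After op 3 (undo): buf='red' undo_depth=1 redo_depth=1
After op 4 (type): buf='redup' undo_depth=2 redo_depth=0
After op 5 (type): buf='reduphi' undo_depth=3 redo_depth=0
After op 6 (type): buf='reduphidog' undo_depth=4 redo_depth=0
After op 7 (type): buf='reduphidogtwo' undo_depth=5 redo_depth=0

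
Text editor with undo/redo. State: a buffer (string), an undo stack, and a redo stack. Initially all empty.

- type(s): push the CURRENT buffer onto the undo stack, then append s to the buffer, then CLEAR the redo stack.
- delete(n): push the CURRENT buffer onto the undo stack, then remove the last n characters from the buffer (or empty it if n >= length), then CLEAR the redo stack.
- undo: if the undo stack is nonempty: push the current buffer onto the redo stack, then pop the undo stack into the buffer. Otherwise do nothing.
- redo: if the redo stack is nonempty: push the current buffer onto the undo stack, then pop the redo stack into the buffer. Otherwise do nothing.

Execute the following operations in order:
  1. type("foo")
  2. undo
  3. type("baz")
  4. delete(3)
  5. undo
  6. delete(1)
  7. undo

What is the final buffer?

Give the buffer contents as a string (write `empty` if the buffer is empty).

Answer: baz

Derivation:
After op 1 (type): buf='foo' undo_depth=1 redo_depth=0
After op 2 (undo): buf='(empty)' undo_depth=0 redo_depth=1
After op 3 (type): buf='baz' undo_depth=1 redo_depth=0
After op 4 (delete): buf='(empty)' undo_depth=2 redo_depth=0
After op 5 (undo): buf='baz' undo_depth=1 redo_depth=1
After op 6 (delete): buf='ba' undo_depth=2 redo_depth=0
After op 7 (undo): buf='baz' undo_depth=1 redo_depth=1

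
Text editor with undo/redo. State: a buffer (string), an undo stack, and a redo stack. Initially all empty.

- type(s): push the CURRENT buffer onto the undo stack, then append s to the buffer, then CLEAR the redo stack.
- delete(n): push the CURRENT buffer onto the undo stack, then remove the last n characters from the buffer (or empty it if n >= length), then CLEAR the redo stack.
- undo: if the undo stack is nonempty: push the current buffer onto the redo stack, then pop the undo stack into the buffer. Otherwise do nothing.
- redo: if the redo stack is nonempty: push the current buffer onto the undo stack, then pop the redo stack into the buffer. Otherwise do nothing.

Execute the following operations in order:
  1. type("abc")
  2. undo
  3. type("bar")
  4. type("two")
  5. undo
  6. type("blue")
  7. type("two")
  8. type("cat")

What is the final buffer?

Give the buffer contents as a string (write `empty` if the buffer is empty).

Answer: barbluetwocat

Derivation:
After op 1 (type): buf='abc' undo_depth=1 redo_depth=0
After op 2 (undo): buf='(empty)' undo_depth=0 redo_depth=1
After op 3 (type): buf='bar' undo_depth=1 redo_depth=0
After op 4 (type): buf='bartwo' undo_depth=2 redo_depth=0
After op 5 (undo): buf='bar' undo_depth=1 redo_depth=1
After op 6 (type): buf='barblue' undo_depth=2 redo_depth=0
After op 7 (type): buf='barbluetwo' undo_depth=3 redo_depth=0
After op 8 (type): buf='barbluetwocat' undo_depth=4 redo_depth=0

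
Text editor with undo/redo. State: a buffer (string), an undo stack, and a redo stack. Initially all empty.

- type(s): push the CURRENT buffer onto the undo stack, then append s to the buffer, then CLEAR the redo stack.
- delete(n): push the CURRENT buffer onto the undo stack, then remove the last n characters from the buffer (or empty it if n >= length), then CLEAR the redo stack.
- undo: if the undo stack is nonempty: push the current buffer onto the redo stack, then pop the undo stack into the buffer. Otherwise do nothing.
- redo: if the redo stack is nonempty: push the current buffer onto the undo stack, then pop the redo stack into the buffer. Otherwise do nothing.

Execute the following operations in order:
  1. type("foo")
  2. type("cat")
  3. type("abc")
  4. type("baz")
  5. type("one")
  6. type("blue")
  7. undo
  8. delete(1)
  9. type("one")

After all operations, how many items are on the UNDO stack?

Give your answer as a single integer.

After op 1 (type): buf='foo' undo_depth=1 redo_depth=0
After op 2 (type): buf='foocat' undo_depth=2 redo_depth=0
After op 3 (type): buf='foocatabc' undo_depth=3 redo_depth=0
After op 4 (type): buf='foocatabcbaz' undo_depth=4 redo_depth=0
After op 5 (type): buf='foocatabcbazone' undo_depth=5 redo_depth=0
After op 6 (type): buf='foocatabcbazoneblue' undo_depth=6 redo_depth=0
After op 7 (undo): buf='foocatabcbazone' undo_depth=5 redo_depth=1
After op 8 (delete): buf='foocatabcbazon' undo_depth=6 redo_depth=0
After op 9 (type): buf='foocatabcbazonone' undo_depth=7 redo_depth=0

Answer: 7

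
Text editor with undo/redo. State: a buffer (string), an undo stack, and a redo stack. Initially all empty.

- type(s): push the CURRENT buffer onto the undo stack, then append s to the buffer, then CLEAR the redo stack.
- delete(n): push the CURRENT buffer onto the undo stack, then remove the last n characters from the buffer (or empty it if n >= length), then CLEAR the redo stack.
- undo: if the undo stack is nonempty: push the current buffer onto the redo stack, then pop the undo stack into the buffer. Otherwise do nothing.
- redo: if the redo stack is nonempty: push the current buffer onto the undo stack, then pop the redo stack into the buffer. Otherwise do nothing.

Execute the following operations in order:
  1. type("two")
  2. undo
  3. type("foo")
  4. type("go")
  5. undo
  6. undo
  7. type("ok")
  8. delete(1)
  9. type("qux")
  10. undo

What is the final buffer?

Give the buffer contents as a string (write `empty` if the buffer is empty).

Answer: o

Derivation:
After op 1 (type): buf='two' undo_depth=1 redo_depth=0
After op 2 (undo): buf='(empty)' undo_depth=0 redo_depth=1
After op 3 (type): buf='foo' undo_depth=1 redo_depth=0
After op 4 (type): buf='foogo' undo_depth=2 redo_depth=0
After op 5 (undo): buf='foo' undo_depth=1 redo_depth=1
After op 6 (undo): buf='(empty)' undo_depth=0 redo_depth=2
After op 7 (type): buf='ok' undo_depth=1 redo_depth=0
After op 8 (delete): buf='o' undo_depth=2 redo_depth=0
After op 9 (type): buf='oqux' undo_depth=3 redo_depth=0
After op 10 (undo): buf='o' undo_depth=2 redo_depth=1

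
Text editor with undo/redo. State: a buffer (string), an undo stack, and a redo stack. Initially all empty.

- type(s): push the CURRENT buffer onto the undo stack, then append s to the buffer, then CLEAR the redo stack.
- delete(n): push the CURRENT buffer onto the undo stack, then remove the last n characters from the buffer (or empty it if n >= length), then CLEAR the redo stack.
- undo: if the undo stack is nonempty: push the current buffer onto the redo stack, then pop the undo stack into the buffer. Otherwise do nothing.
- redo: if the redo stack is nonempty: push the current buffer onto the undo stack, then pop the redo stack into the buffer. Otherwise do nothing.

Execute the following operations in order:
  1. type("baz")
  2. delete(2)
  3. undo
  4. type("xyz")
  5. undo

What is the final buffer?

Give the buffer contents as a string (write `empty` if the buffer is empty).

Answer: baz

Derivation:
After op 1 (type): buf='baz' undo_depth=1 redo_depth=0
After op 2 (delete): buf='b' undo_depth=2 redo_depth=0
After op 3 (undo): buf='baz' undo_depth=1 redo_depth=1
After op 4 (type): buf='bazxyz' undo_depth=2 redo_depth=0
After op 5 (undo): buf='baz' undo_depth=1 redo_depth=1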